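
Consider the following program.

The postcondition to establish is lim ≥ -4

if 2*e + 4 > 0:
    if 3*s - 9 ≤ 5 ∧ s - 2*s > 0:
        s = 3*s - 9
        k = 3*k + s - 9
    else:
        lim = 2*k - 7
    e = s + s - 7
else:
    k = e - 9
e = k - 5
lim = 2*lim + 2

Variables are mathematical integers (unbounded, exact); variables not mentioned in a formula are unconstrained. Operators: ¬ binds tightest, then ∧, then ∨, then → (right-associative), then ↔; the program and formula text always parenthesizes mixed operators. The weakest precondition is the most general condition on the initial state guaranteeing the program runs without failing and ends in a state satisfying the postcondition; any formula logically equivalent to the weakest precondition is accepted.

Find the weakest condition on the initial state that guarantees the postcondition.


Working backward. After the program, lim ≥ -4 must hold.
Before lim := 2*lim + 2: 2*lim ≥ -6
Before e := k - 5: 2*lim ≥ -6
Then branch requires ((3*s ≤ 14 ∧ s < 0) → 2*lim ≥ -6) ∧ ((¬(3*s ≤ 14 ∧ s < 0)) → 4*k ≥ 8); else branch requires 2*lim ≥ -6.
Before the if: (2*e > -4 → (((3*s ≤ 14 ∧ s < 0) → 2*lim ≥ -6) ∧ ((¬(3*s ≤ 14 ∧ s < 0)) → 4*k ≥ 8))) ∧ ((¬(2*e > -4)) → 2*lim ≥ -6)
Answer: WP = (2*e > -4 → (((3*s ≤ 14 ∧ s < 0) → 2*lim ≥ -6) ∧ ((¬(3*s ≤ 14 ∧ s < 0)) → 4*k ≥ 8))) ∧ ((¬(2*e > -4)) → 2*lim ≥ -6)


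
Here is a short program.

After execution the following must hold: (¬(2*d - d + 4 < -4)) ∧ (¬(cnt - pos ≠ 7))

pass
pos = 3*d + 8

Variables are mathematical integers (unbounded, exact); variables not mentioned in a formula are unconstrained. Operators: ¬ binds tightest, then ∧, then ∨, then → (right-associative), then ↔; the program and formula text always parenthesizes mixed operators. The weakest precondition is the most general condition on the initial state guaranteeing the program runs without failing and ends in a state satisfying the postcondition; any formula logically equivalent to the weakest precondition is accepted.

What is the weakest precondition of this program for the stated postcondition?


Working backward. After the program, the postcondition (¬(2*d - d + 4 < -4)) ∧ (¬(cnt - pos ≠ 7)) must hold; in canonical form it is (¬(d < -8)) ∧ (¬(cnt ≠ pos + 7)).
Before pos := 3*d + 8: (¬(d < -8)) ∧ (¬(cnt ≠ 3*d + 15))
Before skip: (¬(d < -8)) ∧ (¬(cnt ≠ 3*d + 15))
Answer: WP = (¬(d < -8)) ∧ (¬(cnt ≠ 3*d + 15))


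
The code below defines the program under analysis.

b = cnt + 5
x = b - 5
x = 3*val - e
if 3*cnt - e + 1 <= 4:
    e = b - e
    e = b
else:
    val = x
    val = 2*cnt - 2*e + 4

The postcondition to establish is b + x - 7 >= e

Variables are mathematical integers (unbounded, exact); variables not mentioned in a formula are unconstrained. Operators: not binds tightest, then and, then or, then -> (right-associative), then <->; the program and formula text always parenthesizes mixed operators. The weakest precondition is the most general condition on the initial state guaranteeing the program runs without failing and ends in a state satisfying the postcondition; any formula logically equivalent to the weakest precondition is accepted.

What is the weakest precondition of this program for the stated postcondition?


Working backward. After the program, the postcondition b + x - 7 >= e must hold; in canonical form it is b + x >= e + 7.
Then branch requires x >= 7; else branch requires b + x >= e + 7.
Before the if: (3*cnt <= e + 3 -> x >= 7) and ((not (3*cnt <= e + 3)) -> b + x >= e + 7)
Before x := 3*val - e: (3*cnt <= e + 3 -> 3*val >= e + 7) and ((not (3*cnt <= e + 3)) -> b + 3*val >= 2*e + 7)
Before x := b - 5: (3*cnt <= e + 3 -> 3*val >= e + 7) and ((not (3*cnt <= e + 3)) -> b + 3*val >= 2*e + 7)
Before b := cnt + 5: (3*cnt <= e + 3 -> 3*val >= e + 7) and ((not (3*cnt <= e + 3)) -> cnt + 3*val >= 2*e + 2)
Answer: WP = (3*cnt <= e + 3 -> 3*val >= e + 7) and ((not (3*cnt <= e + 3)) -> cnt + 3*val >= 2*e + 2)


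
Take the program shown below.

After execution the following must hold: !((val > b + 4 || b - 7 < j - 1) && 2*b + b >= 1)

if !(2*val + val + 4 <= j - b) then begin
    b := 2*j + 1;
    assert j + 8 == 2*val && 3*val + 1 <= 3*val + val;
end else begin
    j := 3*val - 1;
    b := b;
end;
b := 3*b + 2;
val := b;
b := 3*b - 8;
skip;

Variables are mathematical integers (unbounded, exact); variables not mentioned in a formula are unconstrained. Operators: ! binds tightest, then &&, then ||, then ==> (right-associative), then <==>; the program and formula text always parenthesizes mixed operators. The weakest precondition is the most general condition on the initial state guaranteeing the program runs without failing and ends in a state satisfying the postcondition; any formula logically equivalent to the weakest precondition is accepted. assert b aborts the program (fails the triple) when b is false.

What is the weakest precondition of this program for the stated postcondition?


Working backward. After the program, the postcondition !((val > b + 4 || b - 7 < j - 1) && 2*b + b >= 1) must hold; in canonical form it is !((val > b + 4 || b < j + 6) && 3*b >= 1).
Before skip: !((val > b + 4 || b < j + 6) && 3*b >= 1)
Before b := 3*b - 8: !((val > 3*b - 4 || 3*b < j + 14) && 9*b >= 25)
Before val := b: !((2*b < 4 || 3*b < j + 14) && 9*b >= 25)
Before b := 3*b + 2: !((6*b < 0 || 9*b < j + 8) && 27*b >= 7)
Then branch requires j == 2*val - 8 && val >= 1 && (!((12*j < -6 || 17*j < -1) && 54*j >= -20)); else branch requires !((6*b < 0 || 9*b < 3*val + 7) && 27*b >= 7).
Before the if: ((!(b + 3*val <= j - 4)) ==> (j == 2*val - 8 && val >= 1 && (!((12*j < -6 || 17*j < -1) && 54*j >= -20)))) && (b + 3*val <= j - 4 ==> (!((6*b < 0 || 9*b < 3*val + 7) && 27*b >= 7)))
Answer: WP = ((!(b + 3*val <= j - 4)) ==> (j == 2*val - 8 && val >= 1 && (!((12*j < -6 || 17*j < -1) && 54*j >= -20)))) && (b + 3*val <= j - 4 ==> (!((6*b < 0 || 9*b < 3*val + 7) && 27*b >= 7)))


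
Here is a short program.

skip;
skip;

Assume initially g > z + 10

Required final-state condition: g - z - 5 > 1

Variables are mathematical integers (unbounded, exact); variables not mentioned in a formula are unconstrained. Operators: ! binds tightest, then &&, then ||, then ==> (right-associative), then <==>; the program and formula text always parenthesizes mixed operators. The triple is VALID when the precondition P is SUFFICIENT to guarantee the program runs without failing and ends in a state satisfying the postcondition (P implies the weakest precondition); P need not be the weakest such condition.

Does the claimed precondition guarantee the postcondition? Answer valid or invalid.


Working backward. After the program, the postcondition g - z - 5 > 1 must hold; in canonical form it is g > z + 6.
Before skip: g > z + 6
Before skip: g > z + 6
The weakest precondition is g > z + 6.
Check whether g > z + 10 implies it.
Every state satisfying the precondition satisfies the weakest precondition: the implication holds.
Answer: valid


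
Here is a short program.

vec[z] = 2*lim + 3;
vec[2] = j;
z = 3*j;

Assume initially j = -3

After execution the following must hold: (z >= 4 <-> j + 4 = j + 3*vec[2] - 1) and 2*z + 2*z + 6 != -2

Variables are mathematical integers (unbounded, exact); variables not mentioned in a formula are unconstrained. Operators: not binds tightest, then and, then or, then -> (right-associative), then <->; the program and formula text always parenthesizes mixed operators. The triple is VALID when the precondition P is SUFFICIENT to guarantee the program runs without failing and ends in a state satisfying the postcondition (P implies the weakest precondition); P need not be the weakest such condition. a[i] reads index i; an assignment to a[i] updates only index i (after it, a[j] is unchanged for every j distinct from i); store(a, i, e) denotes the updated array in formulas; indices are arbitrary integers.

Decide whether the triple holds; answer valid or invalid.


Working backward. After the program, the postcondition (z >= 4 <-> j + 4 = j + 3*vec[2] - 1) and 2*z + 2*z + 6 != -2 must hold; in canonical form it is (z >= 4 <-> 3*vec[2] = 5) and 4*z != -8.
Before z := 3*j: (3*j >= 4 <-> 3*vec[2] = 5) and 12*j != -8
Before vec[2] := j: (3*j >= 4 <-> 3*j = 5) and 12*j != -8
Before vec[z] := 2*lim + 3: (3*j >= 4 <-> 3*j = 5) and 12*j != -8
The weakest precondition is (3*j >= 4 <-> 3*j = 5) and 12*j != -8.
Check whether j = -3 implies it.
Every state satisfying the precondition satisfies the weakest precondition: the implication holds.
Answer: valid


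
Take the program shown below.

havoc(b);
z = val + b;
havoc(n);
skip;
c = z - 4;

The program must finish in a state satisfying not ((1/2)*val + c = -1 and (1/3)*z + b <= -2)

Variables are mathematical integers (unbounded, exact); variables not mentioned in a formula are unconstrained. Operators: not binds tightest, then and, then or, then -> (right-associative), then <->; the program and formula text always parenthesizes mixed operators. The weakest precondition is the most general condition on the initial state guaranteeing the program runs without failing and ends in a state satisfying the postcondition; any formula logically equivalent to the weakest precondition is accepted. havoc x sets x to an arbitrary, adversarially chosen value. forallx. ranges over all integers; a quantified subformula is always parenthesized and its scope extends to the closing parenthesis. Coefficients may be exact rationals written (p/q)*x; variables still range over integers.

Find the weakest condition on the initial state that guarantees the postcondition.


Working backward. After the program, the postcondition not ((1/2)*val + c = -1 and (1/3)*z + b <= -2) must hold; in canonical form it is not (c + (1/2)*val = -1 and b + (1/3)*z <= -2).
Before c := z - 4: not ((1/2)*val + z = 3 and b + (1/3)*z <= -2)
Before skip: not ((1/2)*val + z = 3 and b + (1/3)*z <= -2)
Before havoc n: not ((1/2)*val + z = 3 and b + (1/3)*z <= -2)
Before z := val + b: not (b + (3/2)*val = 3 and (4/3)*b + (1/3)*val <= -2)
Before havoc b: forall b_1. (not (b_1 + (3/2)*val = 3 and (4/3)*b_1 + (1/3)*val <= -2))
Answer: WP = forall b_1. (not (b_1 + (3/2)*val = 3 and (4/3)*b_1 + (1/3)*val <= -2))


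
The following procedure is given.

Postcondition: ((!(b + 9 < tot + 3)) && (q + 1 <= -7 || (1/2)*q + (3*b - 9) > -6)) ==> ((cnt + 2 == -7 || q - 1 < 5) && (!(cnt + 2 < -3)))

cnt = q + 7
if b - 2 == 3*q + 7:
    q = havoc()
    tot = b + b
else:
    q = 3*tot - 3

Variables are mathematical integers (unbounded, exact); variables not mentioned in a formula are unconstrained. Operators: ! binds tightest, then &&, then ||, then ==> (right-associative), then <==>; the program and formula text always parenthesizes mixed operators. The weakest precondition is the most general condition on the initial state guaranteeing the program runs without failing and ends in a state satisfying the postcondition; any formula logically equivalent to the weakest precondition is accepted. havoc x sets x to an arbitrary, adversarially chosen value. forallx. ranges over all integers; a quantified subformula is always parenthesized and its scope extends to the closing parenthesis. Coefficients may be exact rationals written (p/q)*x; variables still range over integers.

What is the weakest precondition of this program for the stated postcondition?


Working backward. After the program, the postcondition ((!(b + 9 < tot + 3)) && (q + 1 <= -7 || (1/2)*q + (3*b - 9) > -6)) ==> ((cnt + 2 == -7 || q - 1 < 5) && (!(cnt + 2 < -3))) must hold; in canonical form it is ((!(b < tot - 6)) && (q <= -8 || 3*b + (1/2)*q > 3)) ==> ((cnt == -9 || q < 6) && (!(cnt < -5))).
Then branch requires forall q_1. (((!(b > 6)) && (q_1 <= -8 || 3*b + (1/2)*q_1 > 3)) ==> ((cnt == -9 || q_1 < 6) && (!(cnt < -5)))); else branch requires ((!(b < tot - 6)) && (3*tot <= -5 || 3*b + (3/2)*tot > 9/2)) ==> ((cnt == -9 || 3*tot < 9) && (!(cnt < -5))).
Before the if: (b == 3*q + 9 ==> (forall q_1. (((!(b > 6)) && (q_1 <= -8 || 3*b + (1/2)*q_1 > 3)) ==> ((cnt == -9 || q_1 < 6) && (!(cnt < -5)))))) && ((!(b == 3*q + 9)) ==> (((!(b < tot - 6)) && (3*tot <= -5 || 3*b + (3/2)*tot > 9/2)) ==> ((cnt == -9 || 3*tot < 9) && (!(cnt < -5)))))
Before cnt := q + 7: (b == 3*q + 9 ==> (forall q_1. (((!(b > 6)) && (q_1 <= -8 || 3*b + (1/2)*q_1 > 3)) ==> ((q == -16 || q_1 < 6) && (!(q < -12)))))) && ((!(b == 3*q + 9)) ==> (((!(b < tot - 6)) && (3*tot <= -5 || 3*b + (3/2)*tot > 9/2)) ==> ((q == -16 || 3*tot < 9) && (!(q < -12)))))
Answer: WP = (b == 3*q + 9 ==> (forall q_1. (((!(b > 6)) && (q_1 <= -8 || 3*b + (1/2)*q_1 > 3)) ==> ((q == -16 || q_1 < 6) && (!(q < -12)))))) && ((!(b == 3*q + 9)) ==> (((!(b < tot - 6)) && (3*tot <= -5 || 3*b + (3/2)*tot > 9/2)) ==> ((q == -16 || 3*tot < 9) && (!(q < -12)))))


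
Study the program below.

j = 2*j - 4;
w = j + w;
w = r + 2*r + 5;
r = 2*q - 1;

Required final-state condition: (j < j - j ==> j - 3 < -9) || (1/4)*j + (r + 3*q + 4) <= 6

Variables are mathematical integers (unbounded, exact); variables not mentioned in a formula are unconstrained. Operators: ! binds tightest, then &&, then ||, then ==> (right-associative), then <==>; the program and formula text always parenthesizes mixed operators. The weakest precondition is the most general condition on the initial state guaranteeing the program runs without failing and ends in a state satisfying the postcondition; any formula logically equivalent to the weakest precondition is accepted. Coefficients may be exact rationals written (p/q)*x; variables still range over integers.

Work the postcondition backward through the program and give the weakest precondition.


Working backward. After the program, the postcondition (j < j - j ==> j - 3 < -9) || (1/4)*j + (r + 3*q + 4) <= 6 must hold; in canonical form it is (j < 0 ==> j < -6) || (1/4)*j + 3*q + r <= 2.
Before r := 2*q - 1: (j < 0 ==> j < -6) || (1/4)*j + 5*q <= 3
Before w := r + 2*r + 5: (j < 0 ==> j < -6) || (1/4)*j + 5*q <= 3
Before w := j + w: (j < 0 ==> j < -6) || (1/4)*j + 5*q <= 3
Before j := 2*j - 4: (2*j < 4 ==> 2*j < -2) || (1/2)*j + 5*q <= 4
Answer: WP = (2*j < 4 ==> 2*j < -2) || (1/2)*j + 5*q <= 4


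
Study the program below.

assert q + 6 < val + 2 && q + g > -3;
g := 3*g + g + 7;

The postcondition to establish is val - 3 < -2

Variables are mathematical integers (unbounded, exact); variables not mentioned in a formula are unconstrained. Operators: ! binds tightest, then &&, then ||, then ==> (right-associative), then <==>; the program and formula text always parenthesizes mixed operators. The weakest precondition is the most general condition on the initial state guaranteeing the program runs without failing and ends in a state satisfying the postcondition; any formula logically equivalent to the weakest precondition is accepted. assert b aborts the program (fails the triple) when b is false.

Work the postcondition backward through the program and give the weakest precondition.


Working backward. After the program, the postcondition val - 3 < -2 must hold; in canonical form it is val < 1.
Before g := 3*g + g + 7: val < 1
Before assert q + 6 < val + 2 && q + g > -3: q < val - 4 && g + q > -3 && val < 1
Answer: WP = q < val - 4 && g + q > -3 && val < 1


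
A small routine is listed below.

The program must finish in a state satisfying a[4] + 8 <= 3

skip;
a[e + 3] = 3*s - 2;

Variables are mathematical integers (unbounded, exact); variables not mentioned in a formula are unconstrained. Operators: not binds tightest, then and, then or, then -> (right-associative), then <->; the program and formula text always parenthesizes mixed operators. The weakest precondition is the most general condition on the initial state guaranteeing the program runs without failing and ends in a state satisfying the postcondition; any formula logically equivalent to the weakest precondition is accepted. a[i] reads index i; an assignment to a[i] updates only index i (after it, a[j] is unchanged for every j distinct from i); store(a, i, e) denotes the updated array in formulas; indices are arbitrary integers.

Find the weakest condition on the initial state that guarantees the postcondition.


Working backward. After the program, the postcondition a[4] + 8 <= 3 must hold; in canonical form it is a[4] <= -5.
Before a[e + 3] := 3*s - 2: store(a, e + 3, 3*s - 2)[4] <= -5
Before skip: store(a, e + 3, 3*s - 2)[4] <= -5
Answer: WP = store(a, e + 3, 3*s - 2)[4] <= -5


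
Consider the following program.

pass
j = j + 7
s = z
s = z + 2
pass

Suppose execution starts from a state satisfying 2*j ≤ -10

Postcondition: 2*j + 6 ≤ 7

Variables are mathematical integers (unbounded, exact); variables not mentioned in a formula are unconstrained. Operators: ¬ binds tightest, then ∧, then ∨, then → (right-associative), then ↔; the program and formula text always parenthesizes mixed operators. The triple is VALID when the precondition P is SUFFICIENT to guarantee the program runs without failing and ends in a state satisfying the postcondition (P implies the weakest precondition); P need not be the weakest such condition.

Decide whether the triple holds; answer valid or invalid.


Working backward. After the program, the postcondition 2*j + 6 ≤ 7 must hold; in canonical form it is 2*j ≤ 1.
Before skip: 2*j ≤ 1
Before s := z + 2: 2*j ≤ 1
Before s := z: 2*j ≤ 1
Before j := j + 7: 2*j ≤ -13
Before skip: 2*j ≤ -13
The weakest precondition is 2*j ≤ -13.
Check whether 2*j ≤ -10 implies it.
Countermodel: at the initial state j = -6, the precondition holds but the weakest precondition fails.
Answer: invalid


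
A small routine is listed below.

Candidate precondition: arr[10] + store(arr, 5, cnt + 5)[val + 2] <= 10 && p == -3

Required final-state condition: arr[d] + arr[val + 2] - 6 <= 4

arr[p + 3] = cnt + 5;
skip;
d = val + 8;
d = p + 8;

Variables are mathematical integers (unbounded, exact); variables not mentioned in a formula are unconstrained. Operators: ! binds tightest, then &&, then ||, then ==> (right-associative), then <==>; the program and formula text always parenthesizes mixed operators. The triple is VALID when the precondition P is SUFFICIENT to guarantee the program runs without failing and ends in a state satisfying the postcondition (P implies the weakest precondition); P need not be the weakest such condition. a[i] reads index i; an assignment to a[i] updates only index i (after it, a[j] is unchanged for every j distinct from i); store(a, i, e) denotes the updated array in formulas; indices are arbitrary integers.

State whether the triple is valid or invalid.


Working backward. After the program, the postcondition arr[d] + arr[val + 2] - 6 <= 4 must hold; in canonical form it is arr[val + 2] + arr[d] <= 10.
Before d := p + 8: arr[p + 8] + arr[val + 2] <= 10
Before d := val + 8: arr[p + 8] + arr[val + 2] <= 10
Before skip: arr[p + 8] + arr[val + 2] <= 10
Before arr[p + 3] := cnt + 5: store(arr, p + 3, cnt + 5)[p + 8] + store(arr, p + 3, cnt + 5)[val + 2] <= 10
The weakest precondition is store(arr, p + 3, cnt + 5)[p + 8] + store(arr, p + 3, cnt + 5)[val + 2] <= 10.
Check whether arr[10] + store(arr, 5, cnt + 5)[val + 2] <= 10 && p == -3 implies it.
Countermodel: at the initial state arr = {[0] = 2, [5] = 6, [10] = -6516, elsewhere 2}, cnt = -15526, p = -3, val = 3, the precondition holds but the weakest precondition fails.
Answer: invalid


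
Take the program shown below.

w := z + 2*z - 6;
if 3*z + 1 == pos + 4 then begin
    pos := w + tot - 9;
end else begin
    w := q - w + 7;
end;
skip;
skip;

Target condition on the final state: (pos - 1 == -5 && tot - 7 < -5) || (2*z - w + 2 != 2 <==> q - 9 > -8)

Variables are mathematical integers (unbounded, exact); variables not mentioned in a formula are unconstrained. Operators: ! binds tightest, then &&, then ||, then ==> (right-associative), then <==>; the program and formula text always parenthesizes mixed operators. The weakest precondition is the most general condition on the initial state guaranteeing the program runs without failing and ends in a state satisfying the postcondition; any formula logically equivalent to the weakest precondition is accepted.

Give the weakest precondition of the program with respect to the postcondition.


Working backward. After the program, the postcondition (pos - 1 == -5 && tot - 7 < -5) || (2*z - w + 2 != 2 <==> q - 9 > -8) must hold; in canonical form it is (pos == -4 && tot < 2) || (2*z != w <==> q > 1).
Before skip: (pos == -4 && tot < 2) || (2*z != w <==> q > 1)
Before skip: (pos == -4 && tot < 2) || (2*z != w <==> q > 1)
Then branch requires (tot + w == 5 && tot < 2) || (2*z != w <==> q > 1); else branch requires (pos == -4 && tot < 2) || (w + 2*z != q + 7 <==> q > 1).
Before the if: (3*z == pos + 3 ==> ((tot + w == 5 && tot < 2) || (2*z != w <==> q > 1))) && ((!(3*z == pos + 3)) ==> ((pos == -4 && tot < 2) || (w + 2*z != q + 7 <==> q > 1)))
Before w := z + 2*z - 6: (3*z == pos + 3 ==> ((tot + 3*z == 11 && tot < 2) || (z != 6 <==> q > 1))) && ((!(3*z == pos + 3)) ==> ((pos == -4 && tot < 2) || (5*z != q + 13 <==> q > 1)))
Answer: WP = (3*z == pos + 3 ==> ((tot + 3*z == 11 && tot < 2) || (z != 6 <==> q > 1))) && ((!(3*z == pos + 3)) ==> ((pos == -4 && tot < 2) || (5*z != q + 13 <==> q > 1)))


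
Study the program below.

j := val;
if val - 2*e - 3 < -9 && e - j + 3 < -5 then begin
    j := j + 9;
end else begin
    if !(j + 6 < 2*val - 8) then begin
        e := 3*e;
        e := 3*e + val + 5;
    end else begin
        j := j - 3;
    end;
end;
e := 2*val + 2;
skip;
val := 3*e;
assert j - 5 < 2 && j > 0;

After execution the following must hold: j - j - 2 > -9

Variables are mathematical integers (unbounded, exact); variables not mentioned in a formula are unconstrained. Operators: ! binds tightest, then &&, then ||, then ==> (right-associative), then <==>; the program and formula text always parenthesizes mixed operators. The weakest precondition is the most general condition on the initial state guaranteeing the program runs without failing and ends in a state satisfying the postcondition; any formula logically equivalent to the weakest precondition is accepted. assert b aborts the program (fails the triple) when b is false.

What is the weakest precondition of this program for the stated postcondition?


Working backward. After the program, the postcondition j - j - 2 > -9 must hold; in canonical form it is true.
Before assert j - 5 < 2 && j > 0: j < 7 && j > 0
Before val := 3*e: j < 7 && j > 0
Before skip: j < 7 && j > 0
Before e := 2*val + 2: j < 7 && j > 0
Then branch requires j < -2 && j > -9; else branch requires ((!(j < 2*val - 14)) ==> (j < 7 && j > 0)) && (j < 2*val - 14 ==> (j < 10 && j > 3)).
Before the if: ((val < 2*e - 6 && e < j - 8) ==> (j < -2 && j > -9)) && ((!(val < 2*e - 6 && e < j - 8)) ==> (((!(j < 2*val - 14)) ==> (j < 7 && j > 0)) && (j < 2*val - 14 ==> (j < 10 && j > 3))))
Before j := val: ((val < 2*e - 6 && e < val - 8) ==> (val < -2 && val > -9)) && ((!(val < 2*e - 6 && e < val - 8)) ==> (((!(val > 14)) ==> (val < 7 && val > 0)) && (val > 14 ==> (val < 10 && val > 3))))
Answer: WP = ((val < 2*e - 6 && e < val - 8) ==> (val < -2 && val > -9)) && ((!(val < 2*e - 6 && e < val - 8)) ==> (((!(val > 14)) ==> (val < 7 && val > 0)) && (val > 14 ==> (val < 10 && val > 3))))


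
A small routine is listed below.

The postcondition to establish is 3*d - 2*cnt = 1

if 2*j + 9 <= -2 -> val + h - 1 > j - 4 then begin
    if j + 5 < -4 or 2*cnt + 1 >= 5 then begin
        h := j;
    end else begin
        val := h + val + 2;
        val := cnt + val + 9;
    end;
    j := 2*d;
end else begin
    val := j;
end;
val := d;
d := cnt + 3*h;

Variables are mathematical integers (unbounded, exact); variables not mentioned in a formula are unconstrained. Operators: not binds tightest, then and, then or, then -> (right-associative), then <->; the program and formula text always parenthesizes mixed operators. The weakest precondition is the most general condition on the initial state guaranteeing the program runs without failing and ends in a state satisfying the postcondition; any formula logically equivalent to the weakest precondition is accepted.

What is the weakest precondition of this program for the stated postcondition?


Working backward. After the program, the postcondition 3*d - 2*cnt = 1 must hold; in canonical form it is 3*d = 2*cnt + 1.
Before d := cnt + 3*h: cnt + 9*h = 1
Before val := d: cnt + 9*h = 1
Then branch requires ((j < -9 or 2*cnt >= 4) -> cnt + 9*j = 1) and ((not (j < -9 or 2*cnt >= 4)) -> cnt + 9*h = 1); else branch requires cnt + 9*h = 1.
Before the if: ((2*j <= -11 -> h + val > j - 3) -> (((j < -9 or 2*cnt >= 4) -> cnt + 9*j = 1) and ((not (j < -9 or 2*cnt >= 4)) -> cnt + 9*h = 1))) and ((not (2*j <= -11 -> h + val > j - 3)) -> cnt + 9*h = 1)
Answer: WP = ((2*j <= -11 -> h + val > j - 3) -> (((j < -9 or 2*cnt >= 4) -> cnt + 9*j = 1) and ((not (j < -9 or 2*cnt >= 4)) -> cnt + 9*h = 1))) and ((not (2*j <= -11 -> h + val > j - 3)) -> cnt + 9*h = 1)


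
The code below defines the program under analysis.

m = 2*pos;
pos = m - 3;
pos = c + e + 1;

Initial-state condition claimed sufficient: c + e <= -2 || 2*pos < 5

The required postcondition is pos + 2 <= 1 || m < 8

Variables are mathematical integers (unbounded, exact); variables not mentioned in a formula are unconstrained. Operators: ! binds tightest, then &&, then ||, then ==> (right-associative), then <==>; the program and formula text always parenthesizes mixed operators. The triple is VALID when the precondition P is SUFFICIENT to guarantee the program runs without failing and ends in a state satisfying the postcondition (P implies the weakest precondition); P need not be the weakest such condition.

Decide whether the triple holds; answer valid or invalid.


Working backward. After the program, the postcondition pos + 2 <= 1 || m < 8 must hold; in canonical form it is pos <= -1 || m < 8.
Before pos := c + e + 1: c + e <= -2 || m < 8
Before pos := m - 3: c + e <= -2 || m < 8
Before m := 2*pos: c + e <= -2 || 2*pos < 8
The weakest precondition is c + e <= -2 || 2*pos < 8.
Check whether c + e <= -2 || 2*pos < 5 implies it.
Every state satisfying the precondition satisfies the weakest precondition: the implication holds.
Answer: valid


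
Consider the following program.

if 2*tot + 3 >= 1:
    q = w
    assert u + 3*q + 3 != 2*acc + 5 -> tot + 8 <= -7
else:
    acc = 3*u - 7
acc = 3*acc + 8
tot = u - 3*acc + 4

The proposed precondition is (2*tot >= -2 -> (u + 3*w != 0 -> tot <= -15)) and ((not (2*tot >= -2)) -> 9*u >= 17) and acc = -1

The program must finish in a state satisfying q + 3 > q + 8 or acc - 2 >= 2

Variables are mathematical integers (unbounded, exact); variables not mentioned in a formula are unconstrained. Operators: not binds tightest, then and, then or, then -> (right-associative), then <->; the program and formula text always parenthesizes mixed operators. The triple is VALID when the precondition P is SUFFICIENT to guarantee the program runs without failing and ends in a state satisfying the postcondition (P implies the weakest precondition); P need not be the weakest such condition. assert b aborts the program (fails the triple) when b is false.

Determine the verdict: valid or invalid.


Working backward. After the program, the postcondition q + 3 > q + 8 or acc - 2 >= 2 must hold; in canonical form it is acc >= 4.
Before tot := u - 3*acc + 4: acc >= 4
Before acc := 3*acc + 8: 3*acc >= -4
Then branch requires (u + 3*w != 2*acc + 2 -> tot <= -15) and 3*acc >= -4; else branch requires 9*u >= 17.
Before the if: (2*tot >= -2 -> ((u + 3*w != 2*acc + 2 -> tot <= -15) and 3*acc >= -4)) and ((not (2*tot >= -2)) -> 9*u >= 17)
The weakest precondition is (2*tot >= -2 -> ((u + 3*w != 2*acc + 2 -> tot <= -15) and 3*acc >= -4)) and ((not (2*tot >= -2)) -> 9*u >= 17).
Check whether (2*tot >= -2 -> (u + 3*w != 0 -> tot <= -15)) and ((not (2*tot >= -2)) -> 9*u >= 17) and acc = -1 implies it.
Every state satisfying the precondition satisfies the weakest precondition: the implication holds.
Answer: valid


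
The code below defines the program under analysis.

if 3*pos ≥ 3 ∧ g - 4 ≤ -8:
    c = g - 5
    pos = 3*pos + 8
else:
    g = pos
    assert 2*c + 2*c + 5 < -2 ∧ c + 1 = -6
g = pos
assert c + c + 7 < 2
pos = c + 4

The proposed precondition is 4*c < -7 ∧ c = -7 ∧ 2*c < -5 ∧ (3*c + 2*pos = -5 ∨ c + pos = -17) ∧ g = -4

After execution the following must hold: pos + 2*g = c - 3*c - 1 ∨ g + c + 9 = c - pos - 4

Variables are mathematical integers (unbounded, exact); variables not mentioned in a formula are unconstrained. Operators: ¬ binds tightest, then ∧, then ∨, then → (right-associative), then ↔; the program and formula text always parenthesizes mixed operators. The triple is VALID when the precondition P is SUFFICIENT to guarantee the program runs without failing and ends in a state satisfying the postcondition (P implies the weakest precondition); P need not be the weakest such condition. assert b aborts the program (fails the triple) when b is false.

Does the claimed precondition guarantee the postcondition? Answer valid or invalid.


Working backward. After the program, the postcondition pos + 2*g = c - 3*c - 1 ∨ g + c + 9 = c - pos - 4 must hold; in canonical form it is 2*c + 2*g + pos = -1 ∨ g + pos = -13.
Before pos := c + 4: 3*c + 2*g = -5 ∨ c + g = -17
Before assert c + c + 7 < 2: 2*c < -5 ∧ (3*c + 2*g = -5 ∨ c + g = -17)
Before g := pos: 2*c < -5 ∧ (3*c + 2*pos = -5 ∨ c + pos = -17)
Then branch requires 2*g < 5 ∧ (3*g + 6*pos = -6 ∨ g + 3*pos = -20); else branch requires 4*c < -7 ∧ c = -7 ∧ 2*c < -5 ∧ (3*c + 2*pos = -5 ∨ c + pos = -17).
Before the if: ((3*pos ≥ 3 ∧ g ≤ -4) → (2*g < 5 ∧ (3*g + 6*pos = -6 ∨ g + 3*pos = -20))) ∧ ((¬(3*pos ≥ 3 ∧ g ≤ -4)) → (4*c < -7 ∧ c = -7 ∧ 2*c < -5 ∧ (3*c + 2*pos = -5 ∨ c + pos = -17)))
The weakest precondition is ((3*pos ≥ 3 ∧ g ≤ -4) → (2*g < 5 ∧ (3*g + 6*pos = -6 ∨ g + 3*pos = -20))) ∧ ((¬(3*pos ≥ 3 ∧ g ≤ -4)) → (4*c < -7 ∧ c = -7 ∧ 2*c < -5 ∧ (3*c + 2*pos = -5 ∨ c + pos = -17))).
Check whether 4*c < -7 ∧ c = -7 ∧ 2*c < -5 ∧ (3*c + 2*pos = -5 ∨ c + pos = -17) ∧ g = -4 implies it.
Countermodel: at the initial state c = -7, g = -4, pos = 8, the precondition holds but the weakest precondition fails.
Answer: invalid


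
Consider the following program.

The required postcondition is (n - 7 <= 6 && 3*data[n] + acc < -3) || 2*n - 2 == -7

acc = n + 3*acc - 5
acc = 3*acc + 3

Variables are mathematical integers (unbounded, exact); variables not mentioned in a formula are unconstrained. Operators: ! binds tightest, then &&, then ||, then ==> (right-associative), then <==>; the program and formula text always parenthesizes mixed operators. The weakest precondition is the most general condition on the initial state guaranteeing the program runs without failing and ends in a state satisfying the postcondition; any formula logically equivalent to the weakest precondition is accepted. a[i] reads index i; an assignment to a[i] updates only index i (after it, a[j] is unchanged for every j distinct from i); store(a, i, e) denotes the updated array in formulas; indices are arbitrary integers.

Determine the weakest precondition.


Working backward. After the program, the postcondition (n - 7 <= 6 && 3*data[n] + acc < -3) || 2*n - 2 == -7 must hold; in canonical form it is (n <= 13 && 3*data[n] + acc < -3) || 2*n == -5.
Before acc := 3*acc + 3: (n <= 13 && 3*data[n] + 3*acc < -6) || 2*n == -5
Before acc := n + 3*acc - 5: (n <= 13 && 3*data[n] + 9*acc + 3*n < 9) || 2*n == -5
Answer: WP = (n <= 13 && 3*data[n] + 9*acc + 3*n < 9) || 2*n == -5


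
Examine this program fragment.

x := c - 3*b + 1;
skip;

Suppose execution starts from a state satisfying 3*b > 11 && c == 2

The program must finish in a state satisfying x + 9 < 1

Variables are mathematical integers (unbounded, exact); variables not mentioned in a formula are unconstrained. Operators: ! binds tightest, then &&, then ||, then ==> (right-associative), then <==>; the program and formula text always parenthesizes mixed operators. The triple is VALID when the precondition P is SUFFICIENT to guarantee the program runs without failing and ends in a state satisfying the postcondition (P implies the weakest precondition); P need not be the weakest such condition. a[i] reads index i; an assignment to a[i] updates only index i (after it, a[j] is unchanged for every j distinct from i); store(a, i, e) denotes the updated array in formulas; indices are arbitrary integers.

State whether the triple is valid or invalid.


Working backward. After the program, the postcondition x + 9 < 1 must hold; in canonical form it is x < -8.
Before skip: x < -8
Before x := c - 3*b + 1: c < 3*b - 9
The weakest precondition is c < 3*b - 9.
Check whether 3*b > 11 && c == 2 implies it.
Every state satisfying the precondition satisfies the weakest precondition: the implication holds.
Answer: valid


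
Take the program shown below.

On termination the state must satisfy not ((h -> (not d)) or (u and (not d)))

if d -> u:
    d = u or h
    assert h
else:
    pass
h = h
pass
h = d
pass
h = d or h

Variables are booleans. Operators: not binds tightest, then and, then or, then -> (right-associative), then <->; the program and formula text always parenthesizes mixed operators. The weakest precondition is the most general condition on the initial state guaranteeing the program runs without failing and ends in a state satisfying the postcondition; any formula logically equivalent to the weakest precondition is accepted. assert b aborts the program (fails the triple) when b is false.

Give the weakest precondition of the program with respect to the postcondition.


Working backward. After the program, not ((h -> (not d)) or (u and (not d))) must hold.
Before h := d or h: not (((d or h) -> (not d)) or (u and (not d)))
Before skip: not (((d or h) -> (not d)) or (u and (not d)))
Before h := d: not ((d -> (not d)) or (u and (not d)))
Before skip: not ((d -> (not d)) or (u and (not d)))
Before h := h: not ((d -> (not d)) or (u and (not d)))
Then branch requires h and (not (((u or h) -> (not (u or h))) or (u and (not (u or h))))); else branch requires not ((d -> (not d)) or (u and (not d))).
Before the if: ((d -> u) -> (h and (not (((u or h) -> (not (u or h))) or (u and (not (u or h))))))) and ((not (d -> u)) -> (not ((d -> (not d)) or (u and (not d)))))
Answer: WP = ((d -> u) -> (h and (not (((u or h) -> (not (u or h))) or (u and (not (u or h))))))) and ((not (d -> u)) -> (not ((d -> (not d)) or (u and (not d)))))


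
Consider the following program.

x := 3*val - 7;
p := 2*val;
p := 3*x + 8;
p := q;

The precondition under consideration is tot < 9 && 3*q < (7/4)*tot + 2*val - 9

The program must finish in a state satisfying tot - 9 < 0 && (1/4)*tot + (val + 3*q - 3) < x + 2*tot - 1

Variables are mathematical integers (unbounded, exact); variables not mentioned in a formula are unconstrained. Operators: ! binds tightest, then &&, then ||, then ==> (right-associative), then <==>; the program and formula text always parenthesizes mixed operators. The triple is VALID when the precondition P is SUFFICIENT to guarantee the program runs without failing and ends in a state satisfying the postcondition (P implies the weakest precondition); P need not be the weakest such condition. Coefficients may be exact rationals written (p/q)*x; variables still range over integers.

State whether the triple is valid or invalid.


Working backward. After the program, the postcondition tot - 9 < 0 && (1/4)*tot + (val + 3*q - 3) < x + 2*tot - 1 must hold; in canonical form it is tot < 9 && 3*q + val < (7/4)*tot + x + 2.
Before p := q: tot < 9 && 3*q + val < (7/4)*tot + x + 2
Before p := 3*x + 8: tot < 9 && 3*q + val < (7/4)*tot + x + 2
Before p := 2*val: tot < 9 && 3*q + val < (7/4)*tot + x + 2
Before x := 3*val - 7: tot < 9 && 3*q < (7/4)*tot + 2*val - 5
The weakest precondition is tot < 9 && 3*q < (7/4)*tot + 2*val - 5.
Check whether tot < 9 && 3*q < (7/4)*tot + 2*val - 9 implies it.
Every state satisfying the precondition satisfies the weakest precondition: the implication holds.
Answer: valid


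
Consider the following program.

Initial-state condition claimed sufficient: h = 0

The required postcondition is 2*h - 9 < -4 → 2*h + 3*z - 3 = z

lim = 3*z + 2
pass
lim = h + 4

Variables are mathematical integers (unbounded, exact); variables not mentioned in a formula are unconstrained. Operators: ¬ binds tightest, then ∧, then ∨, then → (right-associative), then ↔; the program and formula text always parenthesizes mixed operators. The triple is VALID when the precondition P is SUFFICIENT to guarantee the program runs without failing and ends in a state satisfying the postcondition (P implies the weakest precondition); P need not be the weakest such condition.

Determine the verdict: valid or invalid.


Working backward. After the program, the postcondition 2*h - 9 < -4 → 2*h + 3*z - 3 = z must hold; in canonical form it is 2*h < 5 → 2*h + 2*z = 3.
Before lim := h + 4: 2*h < 5 → 2*h + 2*z = 3
Before skip: 2*h < 5 → 2*h + 2*z = 3
Before lim := 3*z + 2: 2*h < 5 → 2*h + 2*z = 3
The weakest precondition is 2*h < 5 → 2*h + 2*z = 3.
Check whether h = 0 implies it.
Countermodel: at the initial state h = 0, z = 0, the precondition holds but the weakest precondition fails.
Answer: invalid


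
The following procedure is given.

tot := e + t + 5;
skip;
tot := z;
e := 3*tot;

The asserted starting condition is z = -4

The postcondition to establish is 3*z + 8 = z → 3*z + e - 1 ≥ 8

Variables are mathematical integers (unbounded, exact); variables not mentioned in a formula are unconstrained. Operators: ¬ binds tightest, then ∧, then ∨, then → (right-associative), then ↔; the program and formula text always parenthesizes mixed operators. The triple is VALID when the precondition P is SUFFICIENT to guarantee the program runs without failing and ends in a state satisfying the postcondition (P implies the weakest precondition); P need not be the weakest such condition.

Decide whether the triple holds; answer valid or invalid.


Working backward. After the program, the postcondition 3*z + 8 = z → 3*z + e - 1 ≥ 8 must hold; in canonical form it is 2*z = -8 → e + 3*z ≥ 9.
Before e := 3*tot: 2*z = -8 → 3*tot + 3*z ≥ 9
Before tot := z: 2*z = -8 → 6*z ≥ 9
Before skip: 2*z = -8 → 6*z ≥ 9
Before tot := e + t + 5: 2*z = -8 → 6*z ≥ 9
The weakest precondition is 2*z = -8 → 6*z ≥ 9.
Check whether z = -4 implies it.
Countermodel: at the initial state z = -4, the precondition holds but the weakest precondition fails.
Answer: invalid


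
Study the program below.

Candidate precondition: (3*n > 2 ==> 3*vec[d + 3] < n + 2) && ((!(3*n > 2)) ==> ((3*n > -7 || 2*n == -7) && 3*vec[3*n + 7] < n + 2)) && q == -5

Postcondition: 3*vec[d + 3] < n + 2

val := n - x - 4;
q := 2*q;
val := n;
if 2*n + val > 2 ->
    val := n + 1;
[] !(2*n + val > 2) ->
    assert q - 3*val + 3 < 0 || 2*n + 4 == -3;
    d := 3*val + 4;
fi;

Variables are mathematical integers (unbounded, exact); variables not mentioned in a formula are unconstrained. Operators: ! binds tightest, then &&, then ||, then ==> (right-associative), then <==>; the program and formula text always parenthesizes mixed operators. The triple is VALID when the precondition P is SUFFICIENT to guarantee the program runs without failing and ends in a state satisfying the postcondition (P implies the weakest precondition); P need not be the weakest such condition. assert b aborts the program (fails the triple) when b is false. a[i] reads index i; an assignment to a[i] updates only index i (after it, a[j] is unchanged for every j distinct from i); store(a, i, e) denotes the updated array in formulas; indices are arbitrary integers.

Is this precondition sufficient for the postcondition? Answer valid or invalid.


Working backward. After the program, 3*vec[d + 3] < n + 2 must hold.
Then branch requires 3*vec[d + 3] < n + 2; else branch requires (q < 3*val - 3 || 2*n == -7) && 3*vec[3*val + 7] < n + 2.
Before the if: (2*n + val > 2 ==> 3*vec[d + 3] < n + 2) && ((!(2*n + val > 2)) ==> ((q < 3*val - 3 || 2*n == -7) && 3*vec[3*val + 7] < n + 2))
Before val := n: (3*n > 2 ==> 3*vec[d + 3] < n + 2) && ((!(3*n > 2)) ==> ((q < 3*n - 3 || 2*n == -7) && 3*vec[3*n + 7] < n + 2))
Before q := 2*q: (3*n > 2 ==> 3*vec[d + 3] < n + 2) && ((!(3*n > 2)) ==> ((2*q < 3*n - 3 || 2*n == -7) && 3*vec[3*n + 7] < n + 2))
Before val := n - x - 4: (3*n > 2 ==> 3*vec[d + 3] < n + 2) && ((!(3*n > 2)) ==> ((2*q < 3*n - 3 || 2*n == -7) && 3*vec[3*n + 7] < n + 2))
The weakest precondition is (3*n > 2 ==> 3*vec[d + 3] < n + 2) && ((!(3*n > 2)) ==> ((2*q < 3*n - 3 || 2*n == -7) && 3*vec[3*n + 7] < n + 2)).
Check whether (3*n > 2 ==> 3*vec[d + 3] < n + 2) && ((!(3*n > 2)) ==> ((3*n > -7 || 2*n == -7) && 3*vec[3*n + 7] < n + 2)) && q == -5 implies it.
Every state satisfying the precondition satisfies the weakest precondition: the implication holds.
Answer: valid
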